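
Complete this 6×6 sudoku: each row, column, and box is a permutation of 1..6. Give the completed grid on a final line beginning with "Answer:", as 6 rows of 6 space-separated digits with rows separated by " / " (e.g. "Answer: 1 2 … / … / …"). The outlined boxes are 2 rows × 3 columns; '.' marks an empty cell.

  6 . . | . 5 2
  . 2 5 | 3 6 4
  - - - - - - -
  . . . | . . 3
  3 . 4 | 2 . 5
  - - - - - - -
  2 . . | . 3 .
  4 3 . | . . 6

Step 1. [r6c3∈{1}] only 1 remains possible at r6c3. So r6c3=1.
Step 2. [r3c4∈{1,4,6}] 6 has one home in col 4: r3c4, so r3c4=6.
Step 3. [r5c2∈{5,6}] r5c2 is the only open cell in box 5 admitting 5, so r5c2=5.
Step 4. [r3c2∈{1}] r3c2 has the single candidate 1, so r3c2=1.
Step 5. [r5c4∈{1,4}] in row 5, 4 fits only at r5c4, so r5c4=4.
Step 6. [r5c3∈{6}] r5c3's peers cover all but 6, so r5c3=6.
Step 7. [r6c5∈{2}] r6c5's peers cover all but 2 ⇒ r6c5=2.
Step 8. [r3c5∈{4}] r3c5 has the single candidate 4. So r3c5=4.
Step 9. [r4c2∈{6}] r4c2 is down to just 6. So r4c2=6.
Step 10. [r1c4∈{1}] r1c4's peers cover all but 1 ⇒ r1c4=1.
Step 11. [r3c1∈{5}] r3c1 is down to just 5, so r3c1=5.
Step 12. [r4c5∈{1}] r4c5 is down to just 1 ⇒ r4c5=1.
Step 13. [r5c6∈{1}] nothing but 1 survives at r5c6. So r5c6=1.
Step 14. [r3c3∈{2}] r3c3 is down to just 2 ⇒ r3c3=2.
Step 15. [r2c1∈{1}] r2c1's peers cover all but 1 ⇒ r2c1=1.
Step 16. [r6c4∈{5}] r6c4's peers cover all but 5, so r6c4=5.
Step 17. [r1c3∈{3}] r1c3 is down to just 3 ⇒ r1c3=3.
Step 18. [r1c2∈{4}] only 4 remains possible at r1c2, so r1c2=4.

Answer: 6 4 3 1 5 2 / 1 2 5 3 6 4 / 5 1 2 6 4 3 / 3 6 4 2 1 5 / 2 5 6 4 3 1 / 4 3 1 5 2 6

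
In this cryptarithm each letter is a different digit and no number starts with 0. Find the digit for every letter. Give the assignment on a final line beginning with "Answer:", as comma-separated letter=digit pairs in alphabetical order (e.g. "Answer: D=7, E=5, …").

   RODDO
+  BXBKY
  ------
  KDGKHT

Step 1. [col 1: O + Y ≡ T (mod 10)] several values work for T in column 1 (O + Y ≡ T (mod 10), carry-in 0); try T=6 ⇒ T=6.
Step 2. [col 1: O + Y ≡ T (mod 10)] column 1 (O + Y ≡ T (mod 10), carry-in 0) doesn't pin O yet; pick O=7 and continue ⇒ O=7.
Step 3. [K] K is the leading digit of a 6-digit sum of two 5-digit numbers; the final carry is exactly 1, so K=1.
Step 4. [col 1: O + Y ≡ T (mod 10)] from column 1 (O=7, T=6, carry-in 0, digits 1,6,7 already taken and all letters distinct): Y must equal 9, so Y=9.
Step 5. [col 2: D + K ≡ H (mod 10)] no forcing yet in column 2 (carry-in 1); D=3 is free and consistent — try it ⇒ D=3.
Step 6. [col 2: D + K ≡ H (mod 10)] column 2: given D=3, K=1, carry-in 1, and digits 1,3,6,7,9 already taken and all letters distinct, D+K≡H (mod 10) forces H=5. So H=5.
Step 7. [col 3: D + B ≡ K (mod 10)] in column 3 we have D+B≡K with carry-in 0; given D=3, K=1 and digits 1,3,5,6,7,9 already taken and all letters distinct, that pins B to 8. So B=8.
Step 8. [col 4: O + X ≡ G (mod 10)] no forcing yet in column 4 (carry-in 1); X=2 is free and consistent — try it, so X=2.
Step 9. [col 4: O + X ≡ G (mod 10)] column 4 reads O+X+carry(1)=G with O=7, X=2; with digits 1,2,3,5,6,7,8,9 already taken and all letters distinct, the only value for G is 0 ⇒ G=0.
Step 10. [col 5: R + B ≡ D (mod 10)] from column 5 (B=8, D=3, carry-in 1, digits 0,1,2,3,5,6,7,8,9 already taken and all letters distinct): R must equal 4, so R=4.

Answer: B=8, D=3, G=0, H=5, K=1, O=7, R=4, T=6, X=2, Y=9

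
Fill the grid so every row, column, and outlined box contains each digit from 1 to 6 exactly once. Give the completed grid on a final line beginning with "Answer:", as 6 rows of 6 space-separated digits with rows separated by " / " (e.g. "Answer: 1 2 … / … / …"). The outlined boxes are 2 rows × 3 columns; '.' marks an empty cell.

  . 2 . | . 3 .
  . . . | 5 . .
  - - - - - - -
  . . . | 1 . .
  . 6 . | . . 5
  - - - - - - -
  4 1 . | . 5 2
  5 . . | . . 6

Step 1. [r4c4∈{2,3,4}] in col 4, 2 fits only at r4c4. So r4c4=2.
Step 2. [r6c2∈{3}] r6c2 is down to just 3 ⇒ r6c2=3.
Step 3. [r4c5∈{4}] only 4 remains possible at r4c5. So r4c5=4.
Step 4. [r1c3∈{1,4,5,6}] row 1 places 5 nowhere but r1c3. So r1c3=5.
Step 5. [r2c2∈{4}] only 4 remains possible at r2c2. So r2c2=4.
Step 6. [r2c6∈{1}] nothing but 1 survives at r2c6, so r2c6=1.
Step 7. [r1c4∈{4,6}] in col 4, 6 fits only at r1c4, so r1c4=6.
Step 8. [r3c3∈{2,3,4}] in row 3, 4 fits only at r3c3. So r3c3=4.
Step 9. [r2c1∈{3,6}] in col 1, 6 fits only at r2c1. So r2c1=6.
Step 10. [r4c3∈{1,3}] r4c3 is the only open cell in col 3 admitting 1 ⇒ r4c3=1.
Step 11. [r4c1∈{3}] nothing but 3 survives at r4c1, so r4c1=3.
Step 12. [r1c6∈{4}] nothing but 4 survives at r1c6. So r1c6=4.
Step 13. [r2c5∈{2}] r2c5's peers cover all but 2, so r2c5=2.
Step 14. [r5c4∈{3}] nothing but 3 survives at r5c4, so r5c4=3.
Step 15. [r3c6∈{3}] r3c6's peers cover all but 3. So r3c6=3.
Step 16. [r5c3∈{6}] r5c3 has the single candidate 6 ⇒ r5c3=6.
Step 17. [r6c5∈{1}] r6c5's peers cover all but 1. So r6c5=1.
Step 18. [r1c1∈{1}] nothing but 1 survives at r1c1. So r1c1=1.
Step 19. [r6c3∈{2}] r6c3's peers cover all but 2, so r6c3=2.
Step 20. [r3c5∈{6}] r3c5's peers cover all but 6, so r3c5=6.
Step 21. [r3c1∈{2}] r3c1 has the single candidate 2, so r3c1=2.
Step 22. [r3c2∈{5}] nothing but 5 survives at r3c2 ⇒ r3c2=5.
Step 23. [r6c4∈{4}] r6c4 has the single candidate 4 ⇒ r6c4=4.
Step 24. [r2c3∈{3}] r2c3's peers cover all but 3. So r2c3=3.

Answer: 1 2 5 6 3 4 / 6 4 3 5 2 1 / 2 5 4 1 6 3 / 3 6 1 2 4 5 / 4 1 6 3 5 2 / 5 3 2 4 1 6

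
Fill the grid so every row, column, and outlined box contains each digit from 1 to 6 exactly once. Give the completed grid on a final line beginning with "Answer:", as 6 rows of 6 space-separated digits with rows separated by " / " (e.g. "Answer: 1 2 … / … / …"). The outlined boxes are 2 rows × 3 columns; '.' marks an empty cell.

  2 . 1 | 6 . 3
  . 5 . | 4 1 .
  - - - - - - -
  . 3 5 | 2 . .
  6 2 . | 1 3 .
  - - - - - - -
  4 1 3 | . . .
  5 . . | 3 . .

Step 1. [r6c3∈{2,6}] across col 3, 2 lands solely at r6c3. So r6c3=2.
Step 2. [r5c5∈{2,5,6}] col 5 places 2 nowhere but r5c5 ⇒ r5c5=2.
Step 3. [r5c6∈{5,6}] in row 5, 6 fits only at r5c6, so r5c6=6.
Step 4. [r3c6∈{4}] r3c6 is down to just 4. So r3c6=4.
Step 5. [r1c5∈{5}] only 5 remains possible at r1c5 ⇒ r1c5=5.
Step 6. [r6c5∈{4}] r6c5 has the single candidate 4 ⇒ r6c5=4.
Step 7. [r2c6∈{2}] r2c6 is down to just 2. So r2c6=2.
Step 8. [r3c1∈{1}] r3c1 is down to just 1, so r3c1=1.
Step 9. [r5c4∈{5}] nothing but 5 survives at r5c4. So r5c4=5.
Step 10. [r2c1∈{3}] r2c1's peers cover all but 3 ⇒ r2c1=3.
Step 11. [r3c5∈{6}] r3c5's peers cover all but 6, so r3c5=6.
Step 12. [r1c2∈{4}] r1c2 is down to just 4. So r1c2=4.
Step 13. [r6c2∈{6}] only 6 remains possible at r6c2 ⇒ r6c2=6.
Step 14. [r4c3∈{4}] r4c3 is down to just 4. So r4c3=4.
Step 15. [r2c3∈{6}] r2c3 is down to just 6 ⇒ r2c3=6.
Step 16. [r4c6∈{5}] only 5 remains possible at r4c6 ⇒ r4c6=5.
Step 17. [r6c6∈{1}] r6c6's peers cover all but 1. So r6c6=1.

Answer: 2 4 1 6 5 3 / 3 5 6 4 1 2 / 1 3 5 2 6 4 / 6 2 4 1 3 5 / 4 1 3 5 2 6 / 5 6 2 3 4 1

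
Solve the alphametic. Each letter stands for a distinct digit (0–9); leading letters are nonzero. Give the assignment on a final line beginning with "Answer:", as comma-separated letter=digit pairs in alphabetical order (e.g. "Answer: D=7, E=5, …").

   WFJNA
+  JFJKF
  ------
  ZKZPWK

Step 1. [col 1: A + F ≡ K (mod 10)] column 1 (A + F ≡ K (mod 10), carry-in 0) doesn't pin A yet; pick A=7 and continue, so A=7.
Step 2. [Z] adding two 5-digit numbers gives at most 5+1 digits, and here it does — Z is that final carry and must be 1 ⇒ Z=1.
Step 3. [col 1: A + F ≡ K (mod 10)] several values work for K in column 1 (A + F ≡ K (mod 10), carry-in 0); try K=2, so K=2.
Step 4. [col 1: A + F ≡ K (mod 10)] column 1: given A=7, K=2, carry-in 0, and digits 1,2,7 already taken and all letters distinct, A+F≡K (mod 10) forces F=5. So F=5.
Step 5. [col 2: N + K ≡ W (mod 10)] W=3 is one option consistent with column 2 (N + K ≡ W (mod 10), carry-in 1) — take it. So W=3.
Step 6. [col 2: N + K ≡ W (mod 10)] column 2: given K=2, W=3, carry-in 1, and digits 1,2,3,5,7 already taken and all letters distinct, N+K≡W (mod 10) forces N=0. So N=0.
Step 7. [col 3: J + J ≡ P (mod 10)] no forcing yet in column 3 (carry-in 0); J=8 is free and consistent — try it. So J=8.
Step 8. [col 3: J + J ≡ P (mod 10)] in column 3 we have J+J≡P with carry-in 0; given J=8 and digits 0,1,2,3,5,7,8 already taken and all letters distinct, that pins P to 6, so P=6.

Answer: A=7, F=5, J=8, K=2, N=0, P=6, W=3, Z=1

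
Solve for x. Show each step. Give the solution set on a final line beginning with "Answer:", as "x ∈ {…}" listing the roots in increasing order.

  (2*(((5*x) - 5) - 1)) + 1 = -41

Step 1. [(2*(((5*x) - 5) - 1)) + 1 = -41] +1 is outermost — subtract 1 both sides ⇒ sub: 2*(((5*x) - 5) - 1) = -42.
Step 2. [2*(((5*x) - 5) - 1) = -42] 2·(inner) — divide through by 2. So div: ((5*x) - 5) - 1 = -21.
Step 3. [((5*x) - 5) - 1 = -21] the outer -1 inverts by adding 1, so sub: (5*x) - 5 = -20.
Step 4. [(5*x) - 5 = -20] the outer -5 inverts by adding 5 ⇒ sub: 5*x = -15.
Step 5. [5*x = -15] 5·(inner) — divide through by 5, so div: x = -3.

Answer: x ∈ {-3}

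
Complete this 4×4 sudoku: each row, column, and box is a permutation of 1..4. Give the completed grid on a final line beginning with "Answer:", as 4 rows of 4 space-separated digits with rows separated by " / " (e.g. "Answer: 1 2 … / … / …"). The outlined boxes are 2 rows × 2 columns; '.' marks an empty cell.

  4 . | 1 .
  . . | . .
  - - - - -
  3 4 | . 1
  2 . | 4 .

Step 1. [r2c3∈{2,3}] across col 3, 3 lands solely at r2c3, so r2c3=3.
Step 2. [r1c4∈{2}] r1c4's peers cover all but 2 ⇒ r1c4=2.
Step 3. [r2c2∈{1,2}] in row 2, 2 fits only at r2c2 ⇒ r2c2=2.
Step 4. [r2c1∈{1}] r2c1 has the single candidate 1 ⇒ r2c1=1.
Step 5. [r2c4∈{4}] nothing but 4 survives at r2c4. So r2c4=4.
Step 6. [r3c3∈{2}] r3c3 has the single candidate 2, so r3c3=2.
Step 7. [r1c2∈{3}] r1c2's peers cover all but 3, so r1c2=3.
Step 8. [r4c2∈{1}] r4c2 has the single candidate 1. So r4c2=1.
Step 9. [r4c4∈{3}] r4c4 has the single candidate 3, so r4c4=3.

Answer: 4 3 1 2 / 1 2 3 4 / 3 4 2 1 / 2 1 4 3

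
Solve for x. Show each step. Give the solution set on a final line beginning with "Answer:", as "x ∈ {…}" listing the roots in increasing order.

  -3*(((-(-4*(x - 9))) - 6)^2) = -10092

Step 1. [-3*(((-(-4*(x - 9))) - 6)^2) = -10092] divide by the outer -3 ⇒ div: ((-(-4*(x - 9))) - 6)^2 = 3364.
Step 2. [((-(-4*(x - 9))) - 6)^2 = 3364] √ both sides: 3364 ≥ 0 gives two branches ⇒ sqrt: (-(-4*(x - 9))) - 6 = 58 or -58.
Step 3. [(-(-4*(x - 9))) - 6 = 58 or -58] 6 comes off first (add 6). So sub: -(-4*(x - 9)) = 64 or -52.
Step 4. [-(-4*(x - 9)) = 64 or -52] leading − — multiply by −1 ⇒ neg: -4*(x - 9) = -64 or 52.
Step 5. [-4*(x - 9) = -64 or 52] leading coefficient -4: divide by -4 ⇒ div: x - 9 = 16 or -13.
Step 6. [x - 9 = 16 or -13] peel the -9: add 9 from each side ⇒ sub: x = 25 or -4.

Answer: x ∈ {-4, 25}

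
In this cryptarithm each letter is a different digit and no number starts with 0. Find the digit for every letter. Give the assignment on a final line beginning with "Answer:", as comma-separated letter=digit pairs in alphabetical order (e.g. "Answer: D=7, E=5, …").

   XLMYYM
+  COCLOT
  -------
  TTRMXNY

Step 1. [col 1: M + T ≡ Y (mod 10)] no forcing yet in column 1 (carry-in 0); Y=7 is free and consistent — try it ⇒ Y=7.
Step 2. [col 1: M + T ≡ Y (mod 10)] no forcing yet in column 1 (carry-in 0); T=1 is free and consistent — try it ⇒ T=1.
Step 3. [col 1: M + T ≡ Y (mod 10)] from column 1 (T=1, Y=7, carry-in 0, digits 1,7 already taken and all letters distinct): M must equal 6, so M=6.
Step 4. [col 2: Y + O ≡ N (mod 10)] column 2 (Y + O ≡ N (mod 10), carry-in 0) doesn't pin N yet; pick N=0 and continue ⇒ N=0.
Step 5. [col 2: Y + O ≡ N (mod 10)] column 2 reads Y+O+carry(0)=N with Y=7, N=0; with digits 0,1,6,7 already taken and all letters distinct, the only value for O is 3 ⇒ O=3.
Step 6. [col 3: Y + L ≡ X (mod 10)] column 3: given Y=7, carry-in 1, and digits 0,1,3,6,7 already taken and all letters distinct, Y+L≡X (mod 10) forces X=2, so X=2.
Step 7. [col 3: Y + L ≡ X (mod 10)] column 3 reads Y+L+carry(1)=X with Y=7, X=2; with digits 0,1,2,3,6,7 already taken and all letters distinct, the only value for L is 4, so L=4.
Step 8. [col 4: M + C ≡ M (mod 10)] in column 4 we have M+C≡M with carry-in 1; given M=6 and digits 0,1,2,3,4,6,7 already taken and all letters distinct, that pins C to 9, so C=9.
Step 9. [col 5: L + O ≡ R (mod 10)] column 5: given L=4, O=3, carry-in 1, and digits 0,1,2,3,4,6,7,9 already taken and all letters distinct, L+O≡R (mod 10) forces R=8. So R=8.

Answer: C=9, L=4, M=6, N=0, O=3, R=8, T=1, X=2, Y=7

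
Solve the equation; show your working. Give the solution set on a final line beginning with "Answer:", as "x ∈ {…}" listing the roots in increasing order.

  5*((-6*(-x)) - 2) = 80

Step 1. [5*((-6*(-x)) - 2) = 80] divide by the outer 5. So div: (-6*(-x)) - 2 = 16.
Step 2. [(-6*(-x)) - 2 = 16] peel the -2: add 2 from each side. So sub: -6*(-x) = 18.
Step 3. [-6*(-x) = 18] LHS = -6·(…); ÷-6 both sides. So div: -x = -3.
Step 4. [-x = -3] leading − — multiply by −1. So neg: x = 3.

Answer: x ∈ {3}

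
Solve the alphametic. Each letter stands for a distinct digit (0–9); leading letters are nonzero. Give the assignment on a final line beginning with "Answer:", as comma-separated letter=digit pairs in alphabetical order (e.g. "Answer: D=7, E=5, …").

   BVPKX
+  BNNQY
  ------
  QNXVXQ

Step 1. [col 1: X + Y ≡ Q (mod 10)] several values work for X in column 1 (X + Y ≡ Q (mod 10), carry-in 0); try X=6 ⇒ X=6.
Step 2. [col 1: X + Y ≡ Q (mod 10)] no forcing yet in column 1 (carry-in 0); Y=5 is free and consistent — try it ⇒ Y=5.
Step 3. [col 1: X + Y ≡ Q (mod 10)] column 1: given X=6, Y=5, carry-in 0, and digits 5,6 already taken and all letters distinct, X+Y≡Q (mod 10) forces Q=1 ⇒ Q=1.
Step 4. [col 2: K + Q ≡ X (mod 10)] in column 2 we have K+Q≡X with carry-in 1; given Q=1, X=6 and digits 1,5,6 already taken and all letters distinct, that pins K to 4, so K=4.
Step 5. [col 3: P + N ≡ V (mod 10)] no forcing yet in column 3 (carry-in 0); P=2 is free and consistent — try it. So P=2.
Step 6. [col 3: P + N ≡ V (mod 10)] column 3 (P + N ≡ V (mod 10), carry-in 0) doesn't pin N yet; pick N=7 and continue. So N=7.
Step 7. [col 3: P + N ≡ V (mod 10)] in column 3 we have P+N≡V with carry-in 0; given P=2, N=7 and digits 1,2,4,5,6,7 already taken and all letters distinct, that pins V to 9 ⇒ V=9.
Step 8. [col 5: B + B ≡ N (mod 10)] column 5 (B + B ≡ N (mod 10), carry-in 1) doesn't pin B yet; pick B=8 and continue ⇒ B=8.

Answer: B=8, K=4, N=7, P=2, Q=1, V=9, X=6, Y=5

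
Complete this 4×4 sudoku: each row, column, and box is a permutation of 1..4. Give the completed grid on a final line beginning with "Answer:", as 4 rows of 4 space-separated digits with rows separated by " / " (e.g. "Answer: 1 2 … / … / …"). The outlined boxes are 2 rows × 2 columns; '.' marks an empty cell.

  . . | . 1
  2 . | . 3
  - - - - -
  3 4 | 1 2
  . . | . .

Step 1. [r2c3∈{4}] r2c3 has the single candidate 4, so r2c3=4.
Step 2. [r4c2∈{1,2}] in row 4, 2 fits only at r4c2, so r4c2=2.
Step 3. [r2c2∈{1}] r2c2 has the single candidate 1. So r2c2=1.
Step 4. [r1c1∈{4}] r1c1's peers cover all but 4. So r1c1=4.
Step 5. [r1c2∈{3}] r1c2 has the single candidate 3 ⇒ r1c2=3.
Step 6. [r4c1∈{1}] r4c1 is down to just 1, so r4c1=1.
Step 7. [r4c3∈{3}] only 3 remains possible at r4c3 ⇒ r4c3=3.
Step 8. [r4c4∈{4}] r4c4 has the single candidate 4. So r4c4=4.
Step 9. [r1c3∈{2}] r1c3 is down to just 2, so r1c3=2.

Answer: 4 3 2 1 / 2 1 4 3 / 3 4 1 2 / 1 2 3 4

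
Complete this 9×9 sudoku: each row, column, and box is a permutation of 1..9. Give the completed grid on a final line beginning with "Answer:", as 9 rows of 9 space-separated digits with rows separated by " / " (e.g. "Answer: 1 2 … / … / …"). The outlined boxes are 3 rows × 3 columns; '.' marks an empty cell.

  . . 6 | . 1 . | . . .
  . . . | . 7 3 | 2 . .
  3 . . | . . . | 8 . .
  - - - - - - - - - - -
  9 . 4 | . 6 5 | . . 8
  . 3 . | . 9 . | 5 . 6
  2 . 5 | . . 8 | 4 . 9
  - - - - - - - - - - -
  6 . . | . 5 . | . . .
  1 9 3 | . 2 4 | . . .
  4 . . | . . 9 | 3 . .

Step 1. [r9c2∈{2,5,7,8}] across box 7, 5 lands solely at r9c2, so r9c2=5.
Step 2. [r3c5∈{4}] r3c5 has the single candidate 4 ⇒ r3c5=4.
Step 3. [r9c5∈{8}] r9c5's peers cover all but 8, so r9c5=8.
Step 4. [r1c6∈{2}] r1c6 has the single candidate 2, so r1c6=2.
Step 5. [r1c9∈{3,4,5,7}] col 9 places 3 nowhere but r1c9, so r1c9=3.
Step 6. [r8c7∈{6,7}] col 7 places 6 nowhere but r8c7, so r8c7=6.
Step 7. [r8c4∈{7}] r8c4's peers cover all but 7, so r8c4=7.
Step 8. [r7c6∈{1}] r7c6's peers cover all but 1, so r7c6=1.
Step 9. [r4c7∈{1,7}] r4c7 is the only open cell in col 7 admitting 1, so r4c7=1.
Step 10. [r4c2∈{7}] r4c2 has the single candidate 7 ⇒ r4c2=7.
Step 11. [r6c8∈{3,7}] r6c8 is the only open cell in row 6 admitting 7, so r6c8=7.
Step 12. [r5c8∈{2}] only 2 remains possible at r5c8. So r5c8=2.
Step 13. [r1c1∈{5,7,8}] r1c1 is the only open cell in col 1 admitting 7 ⇒ r1c1=7.
Step 14. [r1c7∈{9}] nothing but 9 survives at r1c7 ⇒ r1c7=9.
Step 15. [r3c9∈{1,5,7}] 7 has one home in row 3: r3c9, so r3c9=7.
Step 16. [r2c1∈{5,8}] r2c1 is the only open cell in col 1 admitting 5. So r2c1=5.
Step 17. [r3c6∈{6}] r3c6 is down to just 6, so r3c6=6.
Step 18. [r9c8∈{1}] only 1 remains possible at r9c8 ⇒ r9c8=1.
Step 19. [r2c9∈{1,4}] col 9 places 1 nowhere but r2c9 ⇒ r2c9=1.
Step 20. [r3c8∈{5}] nothing but 5 survives at r3c8, so r3c8=5.
Step 21. [r1c8∈{4}] r1c8 is down to just 4. So r1c8=4.
Step 22. [r1c2∈{8}] r1c2's peers cover all but 8 ⇒ r1c2=8.
Step 23. [r7c2∈{2}] only 2 remains possible at r7c2 ⇒ r7c2=2.
Step 24. [r7c3∈{7,8}] in box 7, 8 fits only at r7c3 ⇒ r7c3=8.
Step 25. [r5c3∈{1}] r5c3 is down to just 1 ⇒ r5c3=1.
Step 26. [r7c4∈{3}] only 3 remains possible at r7c4. So r7c4=3.
Step 27. [r3c4∈{9}] r3c4 has the single candidate 9 ⇒ r3c4=9.
Step 28. [r2c2∈{4}] only 4 remains possible at r2c2, so r2c2=4.
Step 29. [r6c5∈{3}] nothing but 3 survives at r6c5, so r6c5=3.
Step 30. [r1c4∈{5}] r1c4 is down to just 5, so r1c4=5.
Step 31. [r4c4∈{2}] r4c4's peers cover all but 2 ⇒ r4c4=2.
Step 32. [r6c4∈{1}] r6c4 has the single candidate 1, so r6c4=1.
Step 33. [r5c4∈{4}] only 4 remains possible at r5c4. So r5c4=4.
Step 34. [r2c3∈{9}] nothing but 9 survives at r2c3 ⇒ r2c3=9.
Step 35. [r7c8∈{9}] nothing but 9 survives at r7c8. So r7c8=9.
Step 36. [r8c8∈{8}] r8c8's peers cover all but 8, so r8c8=8.
Step 37. [r5c1∈{8}] only 8 remains possible at r5c1. So r5c1=8.
Step 38. [r9c9∈{2}] r9c9 has the single candidate 2 ⇒ r9c9=2.
Step 39. [r5c6∈{7}] r5c6 is down to just 7 ⇒ r5c6=7.
Step 40. [r6c2∈{6}] r6c2's peers cover all but 6, so r6c2=6.
Step 41. [r3c3∈{2}] only 2 remains possible at r3c3 ⇒ r3c3=2.
Step 42. [r8c9∈{5}] r8c9 is down to just 5. So r8c9=5.
Step 43. [r2c8∈{6}] only 6 remains possible at r2c8. So r2c8=6.
Step 44. [r7c9∈{4}] only 4 remains possible at r7c9 ⇒ r7c9=4.
Step 45. [r7c7∈{7}] r7c7 is down to just 7 ⇒ r7c7=7.
Step 46. [r3c2∈{1}] r3c2 is down to just 1. So r3c2=1.
Step 47. [r9c3∈{7}] r9c3 has the single candidate 7, so r9c3=7.
Step 48. [r2c4∈{8}] only 8 remains possible at r2c4, so r2c4=8.
Step 49. [r9c4∈{6}] r9c4's peers cover all but 6 ⇒ r9c4=6.
Step 50. [r4c8∈{3}] nothing but 3 survives at r4c8, so r4c8=3.

Answer: 7 8 6 5 1 2 9 4 3 / 5 4 9 8 7 3 2 6 1 / 3 1 2 9 4 6 8 5 7 / 9 7 4 2 6 5 1 3 8 / 8 3 1 4 9 7 5 2 6 / 2 6 5 1 3 8 4 7 9 / 6 2 8 3 5 1 7 9 4 / 1 9 3 7 2 4 6 8 5 / 4 5 7 6 8 9 3 1 2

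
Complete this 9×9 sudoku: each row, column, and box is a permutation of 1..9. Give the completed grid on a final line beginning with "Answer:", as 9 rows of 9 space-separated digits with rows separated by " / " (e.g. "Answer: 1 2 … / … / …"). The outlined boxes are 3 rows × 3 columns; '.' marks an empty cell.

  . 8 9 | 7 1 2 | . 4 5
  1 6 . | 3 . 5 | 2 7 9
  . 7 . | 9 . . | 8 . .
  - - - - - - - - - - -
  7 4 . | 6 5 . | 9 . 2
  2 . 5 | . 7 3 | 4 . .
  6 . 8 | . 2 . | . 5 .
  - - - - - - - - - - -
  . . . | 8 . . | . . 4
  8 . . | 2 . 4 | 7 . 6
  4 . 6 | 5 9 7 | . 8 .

Step 1. [r7c6∈{1,6}] across box 8, 1 lands solely at r7c6 ⇒ r7c6=1.
Step 2. [r8c2∈{1,3,5,9}] r8c2 is the only open cell in row 8 admitting 5. So r8c2=5.
Step 3. [r1c1∈{3}] only 3 remains possible at r1c1 ⇒ r1c1=3.
Step 4. [r5c4∈{1}] r5c4's peers cover all but 1, so r5c4=1.
Step 5. [r7c8∈{2,3,9}] 2 has one home in col 8: r7c8, so r7c8=2.
Step 6. [r8c5∈{3}] nothing but 3 survives at r8c5. So r8c5=3.
Step 7. [r8c3∈{1}] nothing but 1 survives at r8c3 ⇒ r8c3=1.
Step 8. [r6c2∈{1,3,9}] col 2 places 1 nowhere but r6c2 ⇒ r6c2=1.
Step 9. [r6c7∈{3}] r6c7's peers cover all but 3, so r6c7=3.
Step 10. [r3c8∈{1,3,6}] 3 has one home in col 8: r3c8 ⇒ r3c8=3.
Step 11. [r9c9∈{1,3}] r9c9 is the only open cell in col 9 admitting 3. So r9c9=3.
Step 12. [r7c2∈{3,9}] r7c2 is the only open cell in col 2 admitting 3 ⇒ r7c2=3.
Step 13. [r2c3∈{4}] nothing but 4 survives at r2c3, so r2c3=4.
Step 14. [r3c6∈{6}] r3c6 is down to just 6, so r3c6=6.
Step 15. [r6c6∈{9}] r6c6 is down to just 9. So r6c6=9.
Step 16. [r4c6∈{8}] r4c6 is down to just 8 ⇒ r4c6=8.
Step 17. [r9c2∈{2}] nothing but 2 survives at r9c2, so r9c2=2.
Step 18. [r3c5∈{4}] r3c5 is down to just 4. So r3c5=4.
Step 19. [r7c7∈{5}] r7c7 is down to just 5 ⇒ r7c7=5.
Step 20. [r9c7∈{1}] r9c7 has the single candidate 1, so r9c7=1.
Step 21. [r4c8∈{1}] nothing but 1 survives at r4c8. So r4c8=1.
Step 22. [r5c2∈{9}] r5c2 has the single candidate 9. So r5c2=9.
Step 23. [r3c9∈{1}] r3c9 is down to just 1 ⇒ r3c9=1.
Step 24. [r3c3∈{2}] r3c3 has the single candidate 2 ⇒ r3c3=2.
Step 25. [r1c7∈{6}] only 6 remains possible at r1c7. So r1c7=6.
Step 26. [r2c5∈{8}] r2c5 is down to just 8. So r2c5=8.
Step 27. [r6c4∈{4}] nothing but 4 survives at r6c4 ⇒ r6c4=4.
Step 28. [r4c3∈{3}] r4c3 is down to just 3, so r4c3=3.
Step 29. [r3c1∈{5}] r3c1 is down to just 5. So r3c1=5.
Step 30. [r5c9∈{8}] r5c9 has the single candidate 8 ⇒ r5c9=8.
Step 31. [r5c8∈{6}] r5c8 is down to just 6, so r5c8=6.
Step 32. [r7c5∈{6}] only 6 remains possible at r7c5. So r7c5=6.
Step 33. [r8c8∈{9}] nothing but 9 survives at r8c8, so r8c8=9.
Step 34. [r7c3∈{7}] r7c3 is down to just 7, so r7c3=7.
Step 35. [r6c9∈{7}] r6c9 is down to just 7. So r6c9=7.
Step 36. [r7c1∈{9}] nothing but 9 survives at r7c1 ⇒ r7c1=9.

Answer: 3 8 9 7 1 2 6 4 5 / 1 6 4 3 8 5 2 7 9 / 5 7 2 9 4 6 8 3 1 / 7 4 3 6 5 8 9 1 2 / 2 9 5 1 7 3 4 6 8 / 6 1 8 4 2 9 3 5 7 / 9 3 7 8 6 1 5 2 4 / 8 5 1 2 3 4 7 9 6 / 4 2 6 5 9 7 1 8 3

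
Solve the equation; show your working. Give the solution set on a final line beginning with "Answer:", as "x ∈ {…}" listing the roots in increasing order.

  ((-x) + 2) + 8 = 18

Step 1. [((-x) + 2) + 8 = 18] +8 is outermost — subtract 8 both sides, so sub: (-x) + 2 = 10.
Step 2. [(-x) + 2 = 10] +2 is outermost — subtract 2 both sides. So sub: -x = 8.
Step 3. [-x = 8] leading − — multiply by −1 ⇒ neg: x = -8.

Answer: x ∈ {-8}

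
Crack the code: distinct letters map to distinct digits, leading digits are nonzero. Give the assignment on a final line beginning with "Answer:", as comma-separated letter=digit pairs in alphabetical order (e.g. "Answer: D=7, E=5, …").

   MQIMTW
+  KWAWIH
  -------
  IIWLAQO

Step 1. [col 1: W + H ≡ O (mod 10)] several values work for W in column 1 (W + H ≡ O (mod 10), carry-in 0); try W=5, so W=5.
Step 2. [col 1: W + H ≡ O (mod 10)] column 1 (W + H ≡ O (mod 10), carry-in 0) doesn't pin O yet; pick O=7 and continue. So O=7.
Step 3. [I] adding two 6-digit numbers gives at most 6+1 digits, and here it does — I is that final carry and must be 1 ⇒ I=1.
Step 4. [col 1: W + H ≡ O (mod 10)] column 1 reads W+H+carry(0)=O with W=5, O=7; with digits 1,5,7 already taken and all letters distinct, the only value for H is 2. So H=2.
Step 5. [col 2: T + I ≡ Q (mod 10)] no forcing yet in column 2 (carry-in 0); Q=0 is free and consistent — try it, so Q=0.
Step 6. [col 2: T + I ≡ Q (mod 10)] in column 2 we have T+I≡Q with carry-in 0; given I=1, Q=0 and digits 0,1,2,5,7 already taken and all letters distinct, that pins T to 9 ⇒ T=9.
Step 7. [col 3: M + W ≡ A (mod 10)] from column 3 (W=5, carry-in 1, digits 0,1,2,5,7,9 already taken and all letters distinct): M must equal 8. So M=8.
Step 8. [col 3: M + W ≡ A (mod 10)] column 3 reads M+W+carry(1)=A with M=8, W=5; with digits 0,1,2,5,7,8,9 already taken and all letters distinct, the only value for A is 4, so A=4.
Step 9. [col 4: I + A ≡ L (mod 10)] from column 4 (I=1, A=4, carry-in 1, digits 0,1,2,4,5,7,8,9 already taken and all letters distinct): L must equal 6 ⇒ L=6.
Step 10. [col 6: M + K ≡ I (mod 10)] from column 6 (M=8, I=1, carry-in 0, digits 0,1,2,4,5,6,7,8,9 already taken and all letters distinct): K must equal 3 ⇒ K=3.

Answer: A=4, H=2, I=1, K=3, L=6, M=8, O=7, Q=0, T=9, W=5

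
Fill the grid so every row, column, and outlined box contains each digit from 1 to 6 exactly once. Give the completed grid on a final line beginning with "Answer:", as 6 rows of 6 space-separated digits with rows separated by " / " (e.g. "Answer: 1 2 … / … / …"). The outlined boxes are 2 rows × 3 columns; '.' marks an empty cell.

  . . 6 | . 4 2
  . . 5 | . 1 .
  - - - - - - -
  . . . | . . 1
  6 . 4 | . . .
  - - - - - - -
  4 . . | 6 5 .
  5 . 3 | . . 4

Step 1. [r3c3∈{2}] nothing but 2 survives at r3c3 ⇒ r3c3=2.
Step 2. [r3c1∈{3}] nothing but 3 survives at r3c1, so r3c1=3.
Step 3. [r4c2∈{1,5}] in row 4, 1 fits only at r4c2, so r4c2=1.
Step 4. [r2c4∈{3}] r2c4 has the single candidate 3. So r2c4=3.
Step 5. [r4c6∈{3,5}] across col 6, 5 lands solely at r4c6, so r4c6=5.
Step 6. [r6c5∈{2}] r6c5 has the single candidate 2. So r6c5=2.
Step 7. [r5c2∈{2}] r5c2's peers cover all but 2. So r5c2=2.
Step 8. [r2c2∈{4}] r2c2 is down to just 4. So r2c2=4.
Step 9. [r5c6∈{3}] only 3 remains possible at r5c6 ⇒ r5c6=3.
Step 10. [r5c3∈{1}] nothing but 1 survives at r5c3, so r5c3=1.
Step 11. [r4c5∈{3}] r4c5 has the single candidate 3. So r4c5=3.
Step 12. [r3c2∈{5}] only 5 remains possible at r3c2, so r3c2=5.
Step 13. [r3c4∈{4}] nothing but 4 survives at r3c4 ⇒ r3c4=4.
Step 14. [r1c2∈{3}] r1c2's peers cover all but 3 ⇒ r1c2=3.
Step 15. [r4c4∈{2}] r4c4's peers cover all but 2, so r4c4=2.
Step 16. [r6c4∈{1}] nothing but 1 survives at r6c4 ⇒ r6c4=1.
Step 17. [r2c1∈{2}] r2c1's peers cover all but 2 ⇒ r2c1=2.
Step 18. [r1c1∈{1}] nothing but 1 survives at r1c1 ⇒ r1c1=1.
Step 19. [r6c2∈{6}] r6c2's peers cover all but 6, so r6c2=6.
Step 20. [r2c6∈{6}] nothing but 6 survives at r2c6 ⇒ r2c6=6.
Step 21. [r1c4∈{5}] only 5 remains possible at r1c4. So r1c4=5.
Step 22. [r3c5∈{6}] nothing but 6 survives at r3c5 ⇒ r3c5=6.

Answer: 1 3 6 5 4 2 / 2 4 5 3 1 6 / 3 5 2 4 6 1 / 6 1 4 2 3 5 / 4 2 1 6 5 3 / 5 6 3 1 2 4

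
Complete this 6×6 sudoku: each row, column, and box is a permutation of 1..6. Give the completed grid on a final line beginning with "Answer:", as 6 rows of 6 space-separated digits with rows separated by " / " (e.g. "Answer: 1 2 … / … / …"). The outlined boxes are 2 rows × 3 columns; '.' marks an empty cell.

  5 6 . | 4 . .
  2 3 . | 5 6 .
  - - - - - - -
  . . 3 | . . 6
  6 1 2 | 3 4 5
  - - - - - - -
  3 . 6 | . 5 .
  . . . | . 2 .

Step 1. [r2c6∈{1}] r2c6 is down to just 1, so r2c6=1.
Step 2. [r6c3∈{1,4,5}] 5 has one home in col 3: r6c3 ⇒ r6c3=5.
Step 3. [r6c2∈{4}] r6c2 has the single candidate 4. So r6c2=4.
Step 4. [r5c4∈{1}] only 1 remains possible at r5c4, so r5c4=1.
Step 5. [r6c6∈{3}] r6c6 has the single candidate 3 ⇒ r6c6=3.
Step 6. [r3c4∈{2}] r3c4's peers cover all but 2. So r3c4=2.
Step 7. [r3c2∈{5}] nothing but 5 survives at r3c2, so r3c2=5.
Step 8. [r1c3∈{1}] r1c3 is down to just 1. So r1c3=1.
Step 9. [r6c4∈{6}] r6c4 is down to just 6 ⇒ r6c4=6.
Step 10. [r2c3∈{4}] r2c3 has the single candidate 4 ⇒ r2c3=4.
Step 11. [r1c5∈{3}] only 3 remains possible at r1c5, so r1c5=3.
Step 12. [r1c6∈{2}] only 2 remains possible at r1c6. So r1c6=2.
Step 13. [r3c1∈{4}] r3c1's peers cover all but 4 ⇒ r3c1=4.
Step 14. [r5c6∈{4}] r5c6 is down to just 4, so r5c6=4.
Step 15. [r5c2∈{2}] only 2 remains possible at r5c2. So r5c2=2.
Step 16. [r3c5∈{1}] r3c5 has the single candidate 1. So r3c5=1.
Step 17. [r6c1∈{1}] r6c1's peers cover all but 1 ⇒ r6c1=1.

Answer: 5 6 1 4 3 2 / 2 3 4 5 6 1 / 4 5 3 2 1 6 / 6 1 2 3 4 5 / 3 2 6 1 5 4 / 1 4 5 6 2 3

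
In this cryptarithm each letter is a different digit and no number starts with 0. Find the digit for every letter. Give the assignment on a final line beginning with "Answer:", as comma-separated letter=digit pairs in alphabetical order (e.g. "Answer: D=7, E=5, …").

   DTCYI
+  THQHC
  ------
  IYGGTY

Step 1. [col 1: I + C ≡ Y (mod 10)] no forcing yet in column 1 (carry-in 0); I=1 is free and consistent — try it. So I=1.
Step 2. [col 1: I + C ≡ Y (mod 10)] no forcing yet in column 1 (carry-in 0); C=9 is free and consistent — try it ⇒ C=9.
Step 3. [col 1: I + C ≡ Y (mod 10)] from column 1 (I=1, C=9, carry-in 0, digits 1,9 already taken and all letters distinct): Y must equal 0 ⇒ Y=0.
Step 4. [col 2: Y + H ≡ T (mod 10)] T=7 is one option consistent with column 2 (Y + H ≡ T (mod 10), carry-in 1) — take it. So T=7.
Step 5. [col 2: Y + H ≡ T (mod 10)] in column 2 we have Y+H≡T with carry-in 1; given Y=0, T=7 and digits 0,1,7,9 already taken and all letters distinct, that pins H to 6. So H=6.
Step 6. [col 3: C + Q ≡ G (mod 10)] no forcing yet in column 3 (carry-in 0); G=4 is free and consistent — try it, so G=4.
Step 7. [col 3: C + Q ≡ G (mod 10)] in column 3 we have C+Q≡G with carry-in 0; given C=9, G=4 and digits 0,1,4,6,7,9 already taken and all letters distinct, that pins Q to 5, so Q=5.
Step 8. [col 5: D + T ≡ Y (mod 10)] column 5 reads D+T+carry(1)=Y with T=7, Y=0; with digits 0,1,4,5,6,7,9 already taken and all letters distinct, the only value for D is 2, so D=2.

Answer: C=9, D=2, G=4, H=6, I=1, Q=5, T=7, Y=0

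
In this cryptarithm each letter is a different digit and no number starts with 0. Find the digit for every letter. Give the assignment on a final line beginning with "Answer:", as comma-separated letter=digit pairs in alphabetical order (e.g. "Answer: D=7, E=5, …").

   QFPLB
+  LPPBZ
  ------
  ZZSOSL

Step 1. [col 1: B + Z ≡ L (mod 10)] several values work for Z in column 1 (B + Z ≡ L (mod 10), carry-in 0); try Z=1, so Z=1.
Step 2. [col 1: B + Z ≡ L (mod 10)] L=9 is one option consistent with column 1 (B + Z ≡ L (mod 10), carry-in 0) — take it. So L=9.
Step 3. [col 1: B + Z ≡ L (mod 10)] column 1: given Z=1, L=9, carry-in 0, and digits 1,9 already taken and all letters distinct, B+Z≡L (mod 10) forces B=8. So B=8.
Step 4. [col 2: L + B ≡ S (mod 10)] column 2 reads L+B+carry(0)=S with L=9, B=8; with digits 1,8,9 already taken and all letters distinct, the only value for S is 7, so S=7.
Step 5. [col 3: P + P ≡ O (mod 10)] O=3 is one option consistent with column 3 (P + P ≡ O (mod 10), carry-in 1) — take it ⇒ O=3.
Step 6. [col 3: P + P ≡ O (mod 10)] column 3: given O=3, carry-in 1, and digits 1,3,7,8,9 already taken and all letters distinct, P+P≡O (mod 10) forces P=6. So P=6.
Step 7. [col 4: F + P ≡ S (mod 10)] from column 4 (P=6, S=7, carry-in 1, digits 1,3,6,7,8,9 already taken and all letters distinct): F must equal 0. So F=0.
Step 8. [col 5: Q + L ≡ Z (mod 10)] column 5: given L=9, Z=1, carry-in 0, and digits 0,1,3,6,7,8,9 already taken and all letters distinct, Q+L≡Z (mod 10) forces Q=2 ⇒ Q=2.

Answer: B=8, F=0, L=9, O=3, P=6, Q=2, S=7, Z=1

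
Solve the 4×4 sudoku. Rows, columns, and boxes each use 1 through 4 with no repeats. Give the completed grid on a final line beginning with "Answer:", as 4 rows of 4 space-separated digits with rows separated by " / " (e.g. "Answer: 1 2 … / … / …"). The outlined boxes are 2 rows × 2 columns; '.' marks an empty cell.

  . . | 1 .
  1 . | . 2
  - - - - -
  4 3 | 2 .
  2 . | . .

Step 1. [r2c3∈{3,4}] across row 2, 3 lands solely at r2c3, so r2c3=3.
Step 2. [r1c4∈{4}] only 4 remains possible at r1c4, so r1c4=4.
Step 3. [r4c2∈{1}] nothing but 1 survives at r4c2, so r4c2=1.
Step 4. [r3c4∈{1}] r3c4's peers cover all but 1. So r3c4=1.
Step 5. [r4c4∈{3}] r4c4 has the single candidate 3 ⇒ r4c4=3.
Step 6. [r1c1∈{3}] nothing but 3 survives at r1c1 ⇒ r1c1=3.
Step 7. [r1c2∈{2}] only 2 remains possible at r1c2, so r1c2=2.
Step 8. [r2c2∈{4}] nothing but 4 survives at r2c2, so r2c2=4.
Step 9. [r4c3∈{4}] only 4 remains possible at r4c3. So r4c3=4.

Answer: 3 2 1 4 / 1 4 3 2 / 4 3 2 1 / 2 1 4 3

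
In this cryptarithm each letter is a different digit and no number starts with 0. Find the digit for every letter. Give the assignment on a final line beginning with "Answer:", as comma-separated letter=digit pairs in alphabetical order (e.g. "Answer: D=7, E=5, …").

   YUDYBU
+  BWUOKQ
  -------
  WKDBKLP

Step 1. [col 1: U + Q ≡ P (mod 10)] column 1 (U + Q ≡ P (mod 10), carry-in 0) doesn't pin P yet; pick P=9 and continue, so P=9.
Step 2. [W] the sum has 7 digits but both addends have 6; that extra leading digit W is the final carry, namely 1. So W=1.
Step 3. [col 1: U + Q ≡ P (mod 10)] no forcing yet in column 1 (carry-in 0); Q=7 is free and consistent — try it. So Q=7.
Step 4. [col 1: U + Q ≡ P (mod 10)] from column 1 (Q=7, P=9, carry-in 0, digits 1,7,9 already taken and all letters distinct): U must equal 2. So U=2.
Step 5. [col 2: B + K ≡ L (mod 10)] no forcing yet in column 2 (carry-in 0); L=0 is free and consistent — try it. So L=0.
Step 6. [col 2: B + K ≡ L (mod 10)] column 2 (B + K ≡ L (mod 10), carry-in 0) doesn't pin B yet; pick B=6 and continue, so B=6.
Step 7. [col 2: B + K ≡ L (mod 10)] column 2 reads B+K+carry(0)=L with B=6, L=0; with digits 0,1,2,6,7,9 already taken and all letters distinct, the only value for K is 4 ⇒ K=4.
Step 8. [col 3: Y + O ≡ K (mod 10)] Y=8 is one option consistent with column 3 (Y + O ≡ K (mod 10), carry-in 1) — take it. So Y=8.
Step 9. [col 3: Y + O ≡ K (mod 10)] in column 3 we have Y+O≡K with carry-in 1; given Y=8, K=4 and digits 0,1,2,4,6,7,8,9 already taken and all letters distinct, that pins O to 5 ⇒ O=5.
Step 10. [col 4: D + U ≡ B (mod 10)] in column 4 we have D+U≡B with carry-in 1; given U=2, B=6 and digits 0,1,2,4,5,6,7,8,9 already taken and all letters distinct, that pins D to 3, so D=3.

Answer: B=6, D=3, K=4, L=0, O=5, P=9, Q=7, U=2, W=1, Y=8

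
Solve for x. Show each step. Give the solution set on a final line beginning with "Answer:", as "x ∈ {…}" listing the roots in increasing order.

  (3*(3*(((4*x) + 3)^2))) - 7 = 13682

Step 1. [(3*(3*(((4*x) + 3)^2))) - 7 = 13682] 7 comes off first (add 7), so sub: 3*(3*(((4*x) + 3)^2)) = 13689.
Step 2. [3*(3*(((4*x) + 3)^2)) = 13689] LHS = 3·(…); ÷3 both sides. So div: 3*(((4*x) + 3)^2) = 4563.
Step 3. [3*(((4*x) + 3)^2) = 4563] divide by the outer 3. So div: ((4*x) + 3)^2 = 1521.
Step 4. [((4*x) + 3)^2 = 1521] LHS squared, RHS 1521 ≥ 0: apply √ (±) ⇒ sqrt: (4*x) + 3 = 39 or -39.
Step 5. [(4*x) + 3 = 39 or -39] peel the +3: subtract 3 from each side. So sub: 4*x = 36 or -42.
Step 6. [4*x = 36 or -42] LHS = 4·(…); ÷4 both sides ⇒ div: x = 9 or -21/2.

Answer: x ∈ {-21/2, 9}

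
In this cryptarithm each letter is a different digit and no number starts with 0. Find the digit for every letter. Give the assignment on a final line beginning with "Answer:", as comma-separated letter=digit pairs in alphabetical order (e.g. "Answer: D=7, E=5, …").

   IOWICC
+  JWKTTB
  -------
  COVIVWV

Step 1. [col 1: C + B ≡ V (mod 10)] C=1 is one option consistent with column 1 (C + B ≡ V (mod 10), carry-in 0) — take it ⇒ C=1.
Step 2. [col 1: C + B ≡ V (mod 10)] V=0 is one option consistent with column 1 (C + B ≡ V (mod 10), carry-in 0) — take it. So V=0.
Step 3. [col 1: C + B ≡ V (mod 10)] column 1 reads C+B+carry(0)=V with C=1, V=0; with digits 0,1 already taken and all letters distinct, the only value for B is 9. So B=9.
Step 4. [col 2: C + T ≡ W (mod 10)] W=4 is one option consistent with column 2 (C + T ≡ W (mod 10), carry-in 1) — take it ⇒ W=4.
Step 5. [col 2: C + T ≡ W (mod 10)] from column 2 (C=1, W=4, carry-in 1, digits 0,1,4,9 already taken and all letters distinct): T must equal 2. So T=2.
Step 6. [col 3: I + T ≡ V (mod 10)] in column 3 we have I+T≡V with carry-in 0; given T=2, V=0 and digits 0,1,2,4,9 already taken and all letters distinct, that pins I to 8 ⇒ I=8.
Step 7. [col 4: W + K ≡ I (mod 10)] column 4 reads W+K+carry(1)=I with W=4, I=8; with digits 0,1,2,4,8,9 already taken and all letters distinct, the only value for K is 3 ⇒ K=3.
Step 8. [col 5: O + W ≡ V (mod 10)] from column 5 (W=4, V=0, carry-in 0, digits 0,1,2,3,4,8,9 already taken and all letters distinct): O must equal 6 ⇒ O=6.
Step 9. [col 6: I + J ≡ O (mod 10)] column 6: given I=8, O=6, carry-in 1, and digits 0,1,2,3,4,6,8,9 already taken and all letters distinct, I+J≡O (mod 10) forces J=7. So J=7.

Answer: B=9, C=1, I=8, J=7, K=3, O=6, T=2, V=0, W=4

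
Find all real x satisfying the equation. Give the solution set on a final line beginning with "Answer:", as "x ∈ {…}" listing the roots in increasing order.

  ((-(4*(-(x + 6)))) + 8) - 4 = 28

Step 1. [((-(4*(-(x + 6)))) + 8) - 4 = 28] add 4: x sits inside (… - 4). So sub: (-(4*(-(x + 6)))) + 8 = 32.
Step 2. [(-(4*(-(x + 6)))) + 8 = 32] the outer +8 inverts by subtracting 8. So sub: -(4*(-(x + 6))) = 24.
Step 3. [-(4*(-(x + 6))) = 24] flip signs both sides. So neg: 4*(-(x + 6)) = -24.
Step 4. [4*(-(x + 6)) = -24] LHS = 4·(…); ÷4 both sides, so div: -(x + 6) = -6.
Step 5. [-(x + 6) = -6] leading − — multiply by −1 ⇒ neg: x + 6 = 6.
Step 6. [x + 6 = 6] subtract 6: x sits inside (… + 6), so sub: x = 0.

Answer: x ∈ {0}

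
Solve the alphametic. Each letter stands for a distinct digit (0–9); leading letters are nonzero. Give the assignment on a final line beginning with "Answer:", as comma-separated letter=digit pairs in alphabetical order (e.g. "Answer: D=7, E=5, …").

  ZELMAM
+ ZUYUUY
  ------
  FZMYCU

Step 1. [col 1: M + Y ≡ U (mod 10)] several values work for M in column 1 (M + Y ≡ U (mod 10), carry-in 0); try M=5, so M=5.
Step 2. [col 1: M + Y ≡ U (mod 10)] no forcing yet in column 1 (carry-in 0); U=2 is free and consistent — try it ⇒ U=2.
Step 3. [col 1: M + Y ≡ U (mod 10)] column 1 reads M+Y+carry(0)=U with M=5, U=2; with digits 2,5 already taken and all letters distinct, the only value for Y is 7. So Y=7.
Step 4. [col 2: A + U ≡ C (mod 10)] C=4 is one option consistent with column 2 (A + U ≡ C (mod 10), carry-in 1) — take it ⇒ C=4.
Step 5. [col 2: A + U ≡ C (mod 10)] column 2: given U=2, C=4, carry-in 1, and digits 2,4,5,7 already taken and all letters distinct, A+U≡C (mod 10) forces A=1 ⇒ A=1.
Step 6. [col 4: L + Y ≡ M (mod 10)] column 4 reads L+Y+carry(0)=M with Y=7, M=5; with digits 1,2,4,5,7 already taken and all letters distinct, the only value for L is 8. So L=8.
Step 7. [col 5: E + U ≡ Z (mod 10)] no forcing yet in column 5 (carry-in 1); E=0 is free and consistent — try it, so E=0.
Step 8. [col 5: E + U ≡ Z (mod 10)] in column 5 we have E+U≡Z with carry-in 1; given E=0, U=2 and digits 0,1,2,4,5,7,8 already taken and all letters distinct, that pins Z to 3, so Z=3.
Step 9. [col 6: Z + Z ≡ F (mod 10)] column 6 reads Z+Z+carry(0)=F with Z=3; with digits 0,1,2,3,4,5,7,8 already taken and all letters distinct, the only value for F is 6. So F=6.

Answer: A=1, C=4, E=0, F=6, L=8, M=5, U=2, Y=7, Z=3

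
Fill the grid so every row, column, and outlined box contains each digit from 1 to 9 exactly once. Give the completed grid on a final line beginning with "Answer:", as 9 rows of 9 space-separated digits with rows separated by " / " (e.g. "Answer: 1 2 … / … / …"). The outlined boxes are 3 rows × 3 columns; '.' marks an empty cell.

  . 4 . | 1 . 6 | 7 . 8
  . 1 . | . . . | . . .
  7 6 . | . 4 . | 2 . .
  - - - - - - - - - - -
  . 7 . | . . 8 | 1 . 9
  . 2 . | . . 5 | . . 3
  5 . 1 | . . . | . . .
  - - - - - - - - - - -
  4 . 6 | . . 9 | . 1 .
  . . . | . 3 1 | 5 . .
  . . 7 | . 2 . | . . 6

Step 1. [r4c5∈{6}] r4c5 has the single candidate 6, so r4c5=6.
Step 2. [r4c1∈{3}] r4c1's peers cover all but 3 ⇒ r4c1=3.
Step 3. [r3c6∈{3}] r3c6's peers cover all but 3. So r3c6=3.
Step 4. [r9c6∈{4}] nothing but 4 survives at r9c6 ⇒ r9c6=4.
Step 5. [r4c8∈{2,4,5}] 5 has one home in row 4: r4c8, so r4c8=5.
Step 6. [r3c8∈{9}] r3c8 has the single candidate 9 ⇒ r3c8=9.
Step 7. [r5c1∈{6,8,9}] across col 1, 6 lands solely at r5c1 ⇒ r5c1=6.
Step 8. [r4c4∈{2,4}] in row 4, 2 fits only at r4c4, so r4c4=2.
Step 9. [r6c6∈{7}] only 7 remains possible at r6c6 ⇒ r6c6=7.
Step 10. [r6c5∈{9}] nothing but 9 survives at r6c5, so r6c5=9.
Step 11. [r6c2∈{8}] nothing but 8 survives at r6c2 ⇒ r6c2=8.
Step 12. [r2c4∈{5,7,8,9}] in col 4, 9 fits only at r2c4, so r2c4=9.
Step 13. [r7c9∈{2,7}] row 7 places 2 nowhere but r7c9 ⇒ r7c9=2.
Step 14. [r6c9∈{4}] r6c9's peers cover all but 4, so r6c9=4.
Step 15. [r1c5∈{5}] r1c5 has the single candidate 5, so r1c5=5.
Step 16. [r3c4∈{8}] r3c4 has the single candidate 8 ⇒ r3c4=8.
Step 17. [r8c2∈{9}] r8c2 is down to just 9 ⇒ r8c2=9.
Step 18. [r1c8∈{3}] nothing but 3 survives at r1c8. So r1c8=3.
Step 19. [r9c8∈{8}] r9c8 has the single candidate 8, so r9c8=8.
Step 20. [r2c3∈{2,3,5,8}] across row 2, 3 lands solely at r2c3 ⇒ r2c3=3.
Step 21. [r2c7∈{4,6}] r2c7 is the only open cell in col 7 admitting 4, so r2c7=4.
Step 22. [r8c9∈{7}] only 7 remains possible at r8c9, so r8c9=7.
Step 23. [r5c3∈{4,9}] r5c3 is the only open cell in row 5 admitting 9 ⇒ r5c3=9.
Step 24. [r1c3∈{2}] r1c3 is down to just 2. So r1c3=2.
Step 25. [r7c4∈{5,7}] r7c4 is the only open cell in col 4 admitting 7. So r7c4=7.
Step 26. [r7c7∈{3}] r7c7 is down to just 3 ⇒ r7c7=3.
Step 27. [r2c9∈{5}] nothing but 5 survives at r2c9 ⇒ r2c9=5.
Step 28. [r2c8∈{6}] r2c8 is down to just 6, so r2c8=6.
Step 29. [r8c1∈{2,8}] across row 8, 2 lands solely at r8c1. So r8c1=2.
Step 30. [r7c2∈{5}] r7c2 has the single candidate 5, so r7c2=5.
Step 31. [r9c7∈{9}] nothing but 9 survives at r9c7. So r9c7=9.
Step 32. [r6c7∈{6}] nothing but 6 survives at r6c7 ⇒ r6c7=6.
Step 33. [r9c4∈{5}] r9c4's peers cover all but 5. So r9c4=5.
Step 34. [r9c2∈{3}] only 3 remains possible at r9c2, so r9c2=3.
Step 35. [r5c5∈{1}] r5c5's peers cover all but 1, so r5c5=1.
Step 36. [r8c3∈{8}] nothing but 8 survives at r8c3, so r8c3=8.
Step 37. [r4c3∈{4}] r4c3 has the single candidate 4, so r4c3=4.
Step 38. [r5c4∈{4}] only 4 remains possible at r5c4, so r5c4=4.
Step 39. [r5c7∈{8}] only 8 remains possible at r5c7, so r5c7=8.
Step 40. [r1c1∈{9}] r1c1 has the single candidate 9, so r1c1=9.
Step 41. [r2c1∈{8}] r2c1 is down to just 8, so r2c1=8.
Step 42. [r2c6∈{2}] nothing but 2 survives at r2c6. So r2c6=2.
Step 43. [r6c4∈{3}] only 3 remains possible at r6c4, so r6c4=3.
Step 44. [r3c3∈{5}] r3c3 has the single candidate 5, so r3c3=5.
Step 45. [r2c5∈{7}] r2c5 is down to just 7 ⇒ r2c5=7.
Step 46. [r8c4∈{6}] r8c4's peers cover all but 6. So r8c4=6.
Step 47. [r8c8∈{4}] only 4 remains possible at r8c8 ⇒ r8c8=4.
Step 48. [r5c8∈{7}] r5c8's peers cover all but 7 ⇒ r5c8=7.
Step 49. [r7c5∈{8}] nothing but 8 survives at r7c5, so r7c5=8.
Step 50. [r3c9∈{1}] r3c9's peers cover all but 1. So r3c9=1.
Step 51. [r9c1∈{1}] nothing but 1 survives at r9c1 ⇒ r9c1=1.
Step 52. [r6c8∈{2}] nothing but 2 survives at r6c8, so r6c8=2.

Answer: 9 4 2 1 5 6 7 3 8 / 8 1 3 9 7 2 4 6 5 / 7 6 5 8 4 3 2 9 1 / 3 7 4 2 6 8 1 5 9 / 6 2 9 4 1 5 8 7 3 / 5 8 1 3 9 7 6 2 4 / 4 5 6 7 8 9 3 1 2 / 2 9 8 6 3 1 5 4 7 / 1 3 7 5 2 4 9 8 6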